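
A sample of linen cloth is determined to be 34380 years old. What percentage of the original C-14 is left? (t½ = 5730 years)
N/N₀ = (1/2)^(t/t½) = 0.01562 = 1.56%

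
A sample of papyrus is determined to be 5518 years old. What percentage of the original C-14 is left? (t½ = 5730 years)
N/N₀ = (1/2)^(t/t½) = 0.513 = 51.3%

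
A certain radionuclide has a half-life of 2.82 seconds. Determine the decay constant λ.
λ = ln(2)/t½ = 0.2458 second⁻¹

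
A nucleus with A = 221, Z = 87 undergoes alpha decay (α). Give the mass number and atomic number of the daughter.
Daughter: A = 217, Z = 85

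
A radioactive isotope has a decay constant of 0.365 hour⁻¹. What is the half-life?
t½ = ln(2)/λ = 1.899 hours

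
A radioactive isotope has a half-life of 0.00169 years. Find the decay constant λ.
λ = ln(2)/t½ = 410.1 year⁻¹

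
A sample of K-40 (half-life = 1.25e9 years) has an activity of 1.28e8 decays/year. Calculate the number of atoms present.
N = A/λ = 2.308e17 atoms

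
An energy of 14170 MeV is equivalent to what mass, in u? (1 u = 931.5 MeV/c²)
m = E/c² = 15.21 u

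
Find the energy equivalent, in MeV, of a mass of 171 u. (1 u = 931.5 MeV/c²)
E = mc² = 1.593e5 MeV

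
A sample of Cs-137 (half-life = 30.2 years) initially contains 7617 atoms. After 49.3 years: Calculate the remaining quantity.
N = N₀(1/2)^(t/t½) = 2457 atoms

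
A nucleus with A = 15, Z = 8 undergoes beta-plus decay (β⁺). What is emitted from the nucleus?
β⁺: positron (e⁺) + neutrino (νₑ)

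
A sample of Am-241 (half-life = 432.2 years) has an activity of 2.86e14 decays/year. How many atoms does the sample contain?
N = A/λ = 1.783e17 atoms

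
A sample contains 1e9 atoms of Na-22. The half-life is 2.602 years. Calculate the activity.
A = λN = 2.664e8 decays/year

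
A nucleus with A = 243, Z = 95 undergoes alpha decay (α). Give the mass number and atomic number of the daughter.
Daughter: A = 239, Z = 93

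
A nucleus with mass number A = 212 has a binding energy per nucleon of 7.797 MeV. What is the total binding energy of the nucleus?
B.E. = 7.797 × 212 = 1653 MeV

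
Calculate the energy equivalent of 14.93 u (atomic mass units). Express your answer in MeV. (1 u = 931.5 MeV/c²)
E = mc² = 13910 MeV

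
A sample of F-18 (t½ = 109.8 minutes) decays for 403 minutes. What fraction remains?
N/N₀ = (1/2)^(t/t½) = 0.07855 = 7.85%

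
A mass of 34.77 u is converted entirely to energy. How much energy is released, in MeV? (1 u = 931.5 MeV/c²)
E = mc² = 32390 MeV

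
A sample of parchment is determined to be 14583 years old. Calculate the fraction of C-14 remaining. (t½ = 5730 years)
N/N₀ = (1/2)^(t/t½) = 0.1713 = 17.1%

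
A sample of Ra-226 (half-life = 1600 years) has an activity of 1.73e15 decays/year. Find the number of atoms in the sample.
N = A/λ = 3.993e18 atoms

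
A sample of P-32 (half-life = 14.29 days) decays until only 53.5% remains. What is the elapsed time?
t = t½ × log₂(N₀/N) = 12.9 days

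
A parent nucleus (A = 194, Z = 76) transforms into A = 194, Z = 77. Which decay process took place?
ΔA = 0, ΔZ = +1 ⇒ beta-minus decay (β⁻)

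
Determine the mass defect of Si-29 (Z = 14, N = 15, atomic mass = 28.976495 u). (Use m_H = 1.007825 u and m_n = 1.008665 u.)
Δm = Z·m_H + N·m_n − M = 0.263 u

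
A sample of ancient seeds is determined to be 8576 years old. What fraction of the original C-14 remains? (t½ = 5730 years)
N/N₀ = (1/2)^(t/t½) = 0.3544 = 35.4%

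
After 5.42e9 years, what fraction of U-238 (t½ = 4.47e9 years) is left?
N/N₀ = (1/2)^(t/t½) = 0.4315 = 43.2%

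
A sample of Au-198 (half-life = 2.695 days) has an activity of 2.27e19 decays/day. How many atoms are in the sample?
N = A/λ = 8.826e19 atoms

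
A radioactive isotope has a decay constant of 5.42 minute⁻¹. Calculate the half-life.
t½ = ln(2)/λ = 0.1279 minutes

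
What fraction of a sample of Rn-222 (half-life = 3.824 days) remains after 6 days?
N/N₀ = (1/2)^(t/t½) = 0.337 = 33.7%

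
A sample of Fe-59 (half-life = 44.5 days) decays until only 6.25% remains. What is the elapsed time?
t = t½ × log₂(N₀/N) = 178 days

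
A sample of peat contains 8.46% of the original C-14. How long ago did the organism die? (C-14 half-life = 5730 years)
Age = t½ × log₂(1/ratio) = 20420 years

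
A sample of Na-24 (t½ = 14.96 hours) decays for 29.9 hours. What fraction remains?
N/N₀ = (1/2)^(t/t½) = 0.2502 = 25%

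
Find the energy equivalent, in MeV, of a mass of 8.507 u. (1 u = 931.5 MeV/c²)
E = mc² = 7924 MeV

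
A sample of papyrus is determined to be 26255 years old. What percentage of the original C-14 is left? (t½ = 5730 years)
N/N₀ = (1/2)^(t/t½) = 0.04175 = 4.18%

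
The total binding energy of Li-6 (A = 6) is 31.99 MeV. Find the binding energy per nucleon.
B.E./A = 31.99/6 = 5.332 MeV/nucleon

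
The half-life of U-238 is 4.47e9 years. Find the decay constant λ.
λ = ln(2)/t½ = 1.551e-10 year⁻¹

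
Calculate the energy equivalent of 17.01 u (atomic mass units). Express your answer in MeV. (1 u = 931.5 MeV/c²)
E = mc² = 15840 MeV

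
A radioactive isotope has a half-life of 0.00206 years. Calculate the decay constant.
λ = ln(2)/t½ = 336.5 year⁻¹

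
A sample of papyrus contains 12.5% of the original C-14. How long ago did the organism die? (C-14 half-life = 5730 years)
Age = t½ × log₂(1/ratio) = 17190 years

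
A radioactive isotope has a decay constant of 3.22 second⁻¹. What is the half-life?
t½ = ln(2)/λ = 0.2153 seconds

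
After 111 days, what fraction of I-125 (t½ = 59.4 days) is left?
N/N₀ = (1/2)^(t/t½) = 0.2738 = 27.4%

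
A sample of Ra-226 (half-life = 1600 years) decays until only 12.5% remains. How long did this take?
t = t½ × log₂(N₀/N) = 4800 years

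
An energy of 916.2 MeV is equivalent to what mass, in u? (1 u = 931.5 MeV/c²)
m = E/c² = 0.9836 u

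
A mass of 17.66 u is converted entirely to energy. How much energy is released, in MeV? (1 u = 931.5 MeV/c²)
E = mc² = 16450 MeV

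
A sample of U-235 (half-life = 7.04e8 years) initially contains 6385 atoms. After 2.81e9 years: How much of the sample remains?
N = N₀(1/2)^(t/t½) = 401.4 atoms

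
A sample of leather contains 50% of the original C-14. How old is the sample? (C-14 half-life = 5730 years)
Age = t½ × log₂(1/ratio) = 5730 years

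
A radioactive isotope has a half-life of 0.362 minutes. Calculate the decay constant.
λ = ln(2)/t½ = 1.915 minute⁻¹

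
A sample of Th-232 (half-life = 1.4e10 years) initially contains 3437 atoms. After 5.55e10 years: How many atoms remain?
N = N₀(1/2)^(t/t½) = 220.2 atoms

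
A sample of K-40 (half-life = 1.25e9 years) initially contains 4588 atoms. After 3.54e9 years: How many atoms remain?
N = N₀(1/2)^(t/t½) = 644.3 atoms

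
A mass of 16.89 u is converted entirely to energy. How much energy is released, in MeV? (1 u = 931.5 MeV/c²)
E = mc² = 15730 MeV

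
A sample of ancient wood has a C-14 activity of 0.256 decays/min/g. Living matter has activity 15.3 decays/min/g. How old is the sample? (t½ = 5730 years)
Age = t½ × log₂(A₀/A) = 33810 years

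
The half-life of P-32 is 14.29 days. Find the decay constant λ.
λ = ln(2)/t½ = 0.04851 day⁻¹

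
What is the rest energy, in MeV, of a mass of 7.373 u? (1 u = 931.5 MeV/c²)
E = mc² = 6868 MeV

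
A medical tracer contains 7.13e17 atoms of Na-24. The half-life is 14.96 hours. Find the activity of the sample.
A = λN = 3.304e16 decays/hour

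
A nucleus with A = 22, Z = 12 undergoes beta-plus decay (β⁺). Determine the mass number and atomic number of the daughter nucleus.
Daughter: A = 22, Z = 11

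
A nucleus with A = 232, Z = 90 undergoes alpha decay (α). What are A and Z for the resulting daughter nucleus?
Daughter: A = 228, Z = 88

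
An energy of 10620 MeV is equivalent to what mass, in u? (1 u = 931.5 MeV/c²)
m = E/c² = 11.4 u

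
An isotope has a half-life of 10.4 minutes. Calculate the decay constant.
λ = ln(2)/t½ = 0.06665 minute⁻¹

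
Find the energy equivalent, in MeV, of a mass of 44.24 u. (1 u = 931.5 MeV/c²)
E = mc² = 41210 MeV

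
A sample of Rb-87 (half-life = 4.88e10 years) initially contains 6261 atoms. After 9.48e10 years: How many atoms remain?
N = N₀(1/2)^(t/t½) = 1629 atoms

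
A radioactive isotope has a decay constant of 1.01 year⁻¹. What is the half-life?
t½ = ln(2)/λ = 0.6863 years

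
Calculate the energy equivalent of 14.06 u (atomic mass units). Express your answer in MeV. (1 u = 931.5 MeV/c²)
E = mc² = 13100 MeV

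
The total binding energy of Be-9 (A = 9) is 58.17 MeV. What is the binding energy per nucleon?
B.E./A = 58.17/9 = 6.463 MeV/nucleon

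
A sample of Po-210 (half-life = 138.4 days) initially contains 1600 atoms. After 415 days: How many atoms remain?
N = N₀(1/2)^(t/t½) = 200.2 atoms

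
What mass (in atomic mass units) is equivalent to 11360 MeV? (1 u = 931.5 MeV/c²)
m = E/c² = 12.2 u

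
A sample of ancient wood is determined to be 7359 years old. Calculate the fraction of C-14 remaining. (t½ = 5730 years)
N/N₀ = (1/2)^(t/t½) = 0.4106 = 41.1%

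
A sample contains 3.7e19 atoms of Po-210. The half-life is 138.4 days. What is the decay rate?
A = λN = 1.853e17 decays/day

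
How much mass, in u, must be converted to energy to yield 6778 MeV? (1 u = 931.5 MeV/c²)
m = E/c² = 7.276 u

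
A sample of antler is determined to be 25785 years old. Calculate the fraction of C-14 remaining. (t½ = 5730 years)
N/N₀ = (1/2)^(t/t½) = 0.04419 = 4.42%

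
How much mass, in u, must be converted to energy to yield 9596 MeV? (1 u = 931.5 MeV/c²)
m = E/c² = 10.3 u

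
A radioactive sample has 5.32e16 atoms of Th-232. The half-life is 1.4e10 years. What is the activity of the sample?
A = λN = 2.634e6 decays/year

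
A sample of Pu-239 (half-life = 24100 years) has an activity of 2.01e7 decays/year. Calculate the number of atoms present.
N = A/λ = 6.989e11 atoms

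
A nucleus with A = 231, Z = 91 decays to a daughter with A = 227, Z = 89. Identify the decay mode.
ΔA = -4, ΔZ = -2 ⇒ alpha decay (α)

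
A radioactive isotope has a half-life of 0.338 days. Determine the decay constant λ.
λ = ln(2)/t½ = 2.051 day⁻¹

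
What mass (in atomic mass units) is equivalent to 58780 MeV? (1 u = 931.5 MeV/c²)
m = E/c² = 63.1 u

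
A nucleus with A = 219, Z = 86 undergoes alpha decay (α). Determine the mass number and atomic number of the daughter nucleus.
Daughter: A = 215, Z = 84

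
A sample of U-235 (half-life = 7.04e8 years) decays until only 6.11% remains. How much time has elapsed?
t = t½ × log₂(N₀/N) = 2.839e9 years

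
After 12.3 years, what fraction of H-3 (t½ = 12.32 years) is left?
N/N₀ = (1/2)^(t/t½) = 0.5006 = 50.1%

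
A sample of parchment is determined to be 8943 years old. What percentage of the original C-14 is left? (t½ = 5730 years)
N/N₀ = (1/2)^(t/t½) = 0.339 = 33.9%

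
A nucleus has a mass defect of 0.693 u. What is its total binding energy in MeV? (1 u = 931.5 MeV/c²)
B.E. = Δm × 931.5 = 645.5 MeV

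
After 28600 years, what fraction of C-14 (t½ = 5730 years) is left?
N/N₀ = (1/2)^(t/t½) = 0.03144 = 3.14%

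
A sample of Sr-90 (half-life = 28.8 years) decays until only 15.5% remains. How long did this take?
t = t½ × log₂(N₀/N) = 77.46 years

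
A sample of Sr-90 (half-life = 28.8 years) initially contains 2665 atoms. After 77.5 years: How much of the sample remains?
N = N₀(1/2)^(t/t½) = 412.7 atoms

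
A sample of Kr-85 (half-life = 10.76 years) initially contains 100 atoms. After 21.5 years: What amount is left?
N = N₀(1/2)^(t/t½) = 25.03 atoms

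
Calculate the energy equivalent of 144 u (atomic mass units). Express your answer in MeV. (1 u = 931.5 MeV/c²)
E = mc² = 1.341e5 MeV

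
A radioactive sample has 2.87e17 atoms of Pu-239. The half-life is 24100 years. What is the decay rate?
A = λN = 8.254e12 decays/year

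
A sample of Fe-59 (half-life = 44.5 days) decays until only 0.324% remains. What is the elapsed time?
t = t½ × log₂(N₀/N) = 368 days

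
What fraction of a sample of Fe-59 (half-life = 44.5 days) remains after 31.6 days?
N/N₀ = (1/2)^(t/t½) = 0.6113 = 61.1%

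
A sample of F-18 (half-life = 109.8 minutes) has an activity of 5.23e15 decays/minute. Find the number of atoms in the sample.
N = A/λ = 8.285e17 atoms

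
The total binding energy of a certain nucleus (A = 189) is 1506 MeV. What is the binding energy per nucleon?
B.E./A = 1506/189 = 7.968 MeV/nucleon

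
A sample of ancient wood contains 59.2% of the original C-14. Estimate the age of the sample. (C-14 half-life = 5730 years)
Age = t½ × log₂(1/ratio) = 4334 years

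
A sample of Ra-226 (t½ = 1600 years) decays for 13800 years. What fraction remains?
N/N₀ = (1/2)^(t/t½) = 0.002533 = 0.253%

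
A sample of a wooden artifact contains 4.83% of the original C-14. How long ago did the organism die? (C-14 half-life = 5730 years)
Age = t½ × log₂(1/ratio) = 25050 years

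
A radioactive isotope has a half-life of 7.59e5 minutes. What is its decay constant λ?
λ = ln(2)/t½ = 9.132e-7 minute⁻¹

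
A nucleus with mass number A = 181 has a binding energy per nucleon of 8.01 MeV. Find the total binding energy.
B.E. = 8.01 × 181 = 1450 MeV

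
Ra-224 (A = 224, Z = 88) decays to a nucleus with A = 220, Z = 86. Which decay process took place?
ΔA = -4, ΔZ = -2 ⇒ alpha decay (α)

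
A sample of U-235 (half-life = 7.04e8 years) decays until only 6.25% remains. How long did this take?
t = t½ × log₂(N₀/N) = 2.816e9 years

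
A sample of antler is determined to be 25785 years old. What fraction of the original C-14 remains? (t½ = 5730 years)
N/N₀ = (1/2)^(t/t½) = 0.04419 = 4.42%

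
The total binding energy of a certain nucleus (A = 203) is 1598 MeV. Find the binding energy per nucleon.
B.E./A = 1598/203 = 7.872 MeV/nucleon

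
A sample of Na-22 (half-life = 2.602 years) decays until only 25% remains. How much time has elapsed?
t = t½ × log₂(N₀/N) = 5.204 years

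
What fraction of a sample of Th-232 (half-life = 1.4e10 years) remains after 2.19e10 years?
N/N₀ = (1/2)^(t/t½) = 0.3381 = 33.8%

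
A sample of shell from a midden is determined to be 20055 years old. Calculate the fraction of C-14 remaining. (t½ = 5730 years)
N/N₀ = (1/2)^(t/t½) = 0.08839 = 8.84%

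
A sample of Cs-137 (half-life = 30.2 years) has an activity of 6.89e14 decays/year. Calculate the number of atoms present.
N = A/λ = 3.002e16 atoms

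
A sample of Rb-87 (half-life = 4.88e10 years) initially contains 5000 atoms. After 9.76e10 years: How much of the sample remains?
N = N₀(1/2)^(t/t½) = 1250 atoms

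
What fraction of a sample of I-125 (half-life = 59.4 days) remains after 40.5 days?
N/N₀ = (1/2)^(t/t½) = 0.6234 = 62.3%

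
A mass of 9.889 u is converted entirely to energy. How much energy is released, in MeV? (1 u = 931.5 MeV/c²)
E = mc² = 9212 MeV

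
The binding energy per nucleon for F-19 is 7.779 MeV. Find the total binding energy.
B.E. = 7.779 × 19 = 147.8 MeV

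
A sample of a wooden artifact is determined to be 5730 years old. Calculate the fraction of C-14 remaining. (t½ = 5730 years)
N/N₀ = (1/2)^(t/t½) = 0.5 = 50%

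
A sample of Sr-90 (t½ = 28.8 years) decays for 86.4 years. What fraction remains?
N/N₀ = (1/2)^(t/t½) = 0.125 = 12.5%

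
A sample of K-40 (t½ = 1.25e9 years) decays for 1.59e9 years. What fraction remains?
N/N₀ = (1/2)^(t/t½) = 0.4141 = 41.4%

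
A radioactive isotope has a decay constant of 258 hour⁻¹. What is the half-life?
t½ = ln(2)/λ = 0.002687 hours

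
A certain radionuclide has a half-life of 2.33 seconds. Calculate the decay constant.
λ = ln(2)/t½ = 0.2975 second⁻¹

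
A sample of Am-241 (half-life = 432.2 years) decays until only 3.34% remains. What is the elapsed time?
t = t½ × log₂(N₀/N) = 2120 years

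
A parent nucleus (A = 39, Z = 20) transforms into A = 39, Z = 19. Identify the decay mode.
ΔA = 0, ΔZ = -1 ⇒ beta-plus decay (β⁺) or electron capture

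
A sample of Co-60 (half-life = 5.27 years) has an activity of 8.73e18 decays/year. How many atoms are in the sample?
N = A/λ = 6.637e19 atoms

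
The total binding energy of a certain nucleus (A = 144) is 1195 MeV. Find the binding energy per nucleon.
B.E./A = 1195/144 = 8.299 MeV/nucleon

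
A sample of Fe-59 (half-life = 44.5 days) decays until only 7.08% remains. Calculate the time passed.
t = t½ × log₂(N₀/N) = 170 days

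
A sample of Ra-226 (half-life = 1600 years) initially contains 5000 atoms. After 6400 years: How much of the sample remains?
N = N₀(1/2)^(t/t½) = 312.5 atoms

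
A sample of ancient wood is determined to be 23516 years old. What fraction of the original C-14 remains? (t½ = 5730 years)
N/N₀ = (1/2)^(t/t½) = 0.05815 = 5.82%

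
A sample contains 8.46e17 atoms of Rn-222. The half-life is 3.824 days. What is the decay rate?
A = λN = 1.533e17 decays/day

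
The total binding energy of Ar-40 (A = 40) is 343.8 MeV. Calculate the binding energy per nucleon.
B.E./A = 343.8/40 = 8.595 MeV/nucleon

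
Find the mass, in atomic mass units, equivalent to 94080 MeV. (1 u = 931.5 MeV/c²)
m = E/c² = 101 u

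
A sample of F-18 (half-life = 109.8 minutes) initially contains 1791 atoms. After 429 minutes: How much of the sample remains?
N = N₀(1/2)^(t/t½) = 119.4 atoms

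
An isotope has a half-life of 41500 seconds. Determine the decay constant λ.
λ = ln(2)/t½ = 1.67e-5 second⁻¹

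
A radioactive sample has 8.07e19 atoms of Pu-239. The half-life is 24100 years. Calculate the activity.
A = λN = 2.321e15 decays/year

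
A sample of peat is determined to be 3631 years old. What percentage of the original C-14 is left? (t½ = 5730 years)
N/N₀ = (1/2)^(t/t½) = 0.6445 = 64.5%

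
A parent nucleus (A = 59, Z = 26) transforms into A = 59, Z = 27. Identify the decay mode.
ΔA = 0, ΔZ = +1 ⇒ beta-minus decay (β⁻)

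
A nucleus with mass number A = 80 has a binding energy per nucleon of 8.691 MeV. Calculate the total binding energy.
B.E. = 8.691 × 80 = 695.3 MeV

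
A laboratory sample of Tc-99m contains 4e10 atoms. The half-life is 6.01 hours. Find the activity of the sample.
A = λN = 4.613e9 decays/hour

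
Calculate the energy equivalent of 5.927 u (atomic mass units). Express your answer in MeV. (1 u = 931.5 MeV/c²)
E = mc² = 5521 MeV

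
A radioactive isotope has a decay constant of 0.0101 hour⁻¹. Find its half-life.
t½ = ln(2)/λ = 68.63 hours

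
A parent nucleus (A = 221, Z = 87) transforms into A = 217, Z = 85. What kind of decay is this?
ΔA = -4, ΔZ = -2 ⇒ alpha decay (α)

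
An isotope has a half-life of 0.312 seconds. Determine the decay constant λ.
λ = ln(2)/t½ = 2.222 second⁻¹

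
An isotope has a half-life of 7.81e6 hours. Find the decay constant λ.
λ = ln(2)/t½ = 8.875e-8 hour⁻¹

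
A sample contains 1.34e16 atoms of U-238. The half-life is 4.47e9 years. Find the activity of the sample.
A = λN = 2.078e6 decays/year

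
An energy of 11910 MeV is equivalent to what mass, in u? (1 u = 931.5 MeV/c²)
m = E/c² = 12.79 u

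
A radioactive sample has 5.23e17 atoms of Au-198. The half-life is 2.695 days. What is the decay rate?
A = λN = 1.345e17 decays/day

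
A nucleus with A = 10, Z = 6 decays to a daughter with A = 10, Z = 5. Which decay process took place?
ΔA = 0, ΔZ = -1 ⇒ beta-plus decay (β⁺) or electron capture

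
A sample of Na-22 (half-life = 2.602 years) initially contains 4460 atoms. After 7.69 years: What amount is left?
N = N₀(1/2)^(t/t½) = 575 atoms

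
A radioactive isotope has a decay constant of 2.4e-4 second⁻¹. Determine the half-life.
t½ = ln(2)/λ = 2888 seconds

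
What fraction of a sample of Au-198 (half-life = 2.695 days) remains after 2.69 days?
N/N₀ = (1/2)^(t/t½) = 0.5006 = 50.1%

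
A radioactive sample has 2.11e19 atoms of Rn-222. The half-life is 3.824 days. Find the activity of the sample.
A = λN = 3.825e18 decays/day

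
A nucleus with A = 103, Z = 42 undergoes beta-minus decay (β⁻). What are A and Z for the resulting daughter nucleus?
Daughter: A = 103, Z = 43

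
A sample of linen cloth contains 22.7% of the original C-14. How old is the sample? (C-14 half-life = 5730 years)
Age = t½ × log₂(1/ratio) = 12260 years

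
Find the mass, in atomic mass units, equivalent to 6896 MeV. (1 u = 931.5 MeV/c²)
m = E/c² = 7.403 u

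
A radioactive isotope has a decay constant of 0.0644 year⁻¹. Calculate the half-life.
t½ = ln(2)/λ = 10.76 years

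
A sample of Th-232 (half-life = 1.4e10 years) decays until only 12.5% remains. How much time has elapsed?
t = t½ × log₂(N₀/N) = 4.2e10 years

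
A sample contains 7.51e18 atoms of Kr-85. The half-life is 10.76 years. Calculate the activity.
A = λN = 4.838e17 decays/year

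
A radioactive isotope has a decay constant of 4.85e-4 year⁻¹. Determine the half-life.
t½ = ln(2)/λ = 1429 years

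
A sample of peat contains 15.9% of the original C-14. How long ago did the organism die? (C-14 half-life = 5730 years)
Age = t½ × log₂(1/ratio) = 15200 years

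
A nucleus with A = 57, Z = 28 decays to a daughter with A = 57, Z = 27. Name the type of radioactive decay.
ΔA = 0, ΔZ = -1 ⇒ beta-plus decay (β⁺) or electron capture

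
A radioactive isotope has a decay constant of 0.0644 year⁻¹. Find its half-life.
t½ = ln(2)/λ = 10.76 years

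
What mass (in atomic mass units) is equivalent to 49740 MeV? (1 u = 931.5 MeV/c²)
m = E/c² = 53.4 u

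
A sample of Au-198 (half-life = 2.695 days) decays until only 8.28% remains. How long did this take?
t = t½ × log₂(N₀/N) = 9.686 days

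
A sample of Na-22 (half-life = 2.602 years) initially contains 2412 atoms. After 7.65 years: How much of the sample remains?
N = N₀(1/2)^(t/t½) = 314.3 atoms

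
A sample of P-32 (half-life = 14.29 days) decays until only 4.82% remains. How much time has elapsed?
t = t½ × log₂(N₀/N) = 62.52 days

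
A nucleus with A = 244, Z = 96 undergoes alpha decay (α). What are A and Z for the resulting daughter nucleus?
Daughter: A = 240, Z = 94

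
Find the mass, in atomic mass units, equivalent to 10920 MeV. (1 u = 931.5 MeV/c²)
m = E/c² = 11.72 u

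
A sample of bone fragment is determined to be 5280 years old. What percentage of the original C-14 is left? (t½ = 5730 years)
N/N₀ = (1/2)^(t/t½) = 0.528 = 52.8%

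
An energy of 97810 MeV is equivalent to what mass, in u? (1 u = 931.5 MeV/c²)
m = E/c² = 105 u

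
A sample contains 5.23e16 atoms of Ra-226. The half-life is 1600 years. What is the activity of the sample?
A = λN = 2.266e13 decays/year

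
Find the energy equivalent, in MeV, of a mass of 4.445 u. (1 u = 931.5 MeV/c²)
E = mc² = 4141 MeV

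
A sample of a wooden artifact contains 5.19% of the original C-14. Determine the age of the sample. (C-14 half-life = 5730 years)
Age = t½ × log₂(1/ratio) = 24460 years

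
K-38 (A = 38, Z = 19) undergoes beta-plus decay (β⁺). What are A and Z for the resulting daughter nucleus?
Daughter: A = 38, Z = 18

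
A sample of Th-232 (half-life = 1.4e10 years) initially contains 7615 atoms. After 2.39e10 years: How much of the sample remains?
N = N₀(1/2)^(t/t½) = 2332 atoms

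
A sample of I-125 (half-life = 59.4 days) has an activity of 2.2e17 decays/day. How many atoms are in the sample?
N = A/λ = 1.885e19 atoms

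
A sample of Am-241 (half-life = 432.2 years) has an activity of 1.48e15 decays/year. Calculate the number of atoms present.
N = A/λ = 9.228e17 atoms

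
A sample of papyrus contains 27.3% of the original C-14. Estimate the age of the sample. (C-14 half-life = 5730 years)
Age = t½ × log₂(1/ratio) = 10730 years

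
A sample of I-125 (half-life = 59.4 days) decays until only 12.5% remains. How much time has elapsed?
t = t½ × log₂(N₀/N) = 178.2 days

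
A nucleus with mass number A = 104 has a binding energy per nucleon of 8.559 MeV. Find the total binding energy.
B.E. = 8.559 × 104 = 890.1 MeV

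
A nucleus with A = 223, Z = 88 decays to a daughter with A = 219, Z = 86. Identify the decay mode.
ΔA = -4, ΔZ = -2 ⇒ alpha decay (α)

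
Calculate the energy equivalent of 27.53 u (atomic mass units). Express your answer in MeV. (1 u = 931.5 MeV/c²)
E = mc² = 25640 MeV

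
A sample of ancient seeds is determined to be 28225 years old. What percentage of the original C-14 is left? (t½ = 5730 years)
N/N₀ = (1/2)^(t/t½) = 0.0329 = 3.29%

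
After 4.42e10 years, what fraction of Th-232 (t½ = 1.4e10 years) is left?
N/N₀ = (1/2)^(t/t½) = 0.1121 = 11.2%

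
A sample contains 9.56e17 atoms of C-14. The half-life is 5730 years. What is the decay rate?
A = λN = 1.156e14 decays/year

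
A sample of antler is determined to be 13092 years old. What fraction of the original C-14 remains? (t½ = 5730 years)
N/N₀ = (1/2)^(t/t½) = 0.2052 = 20.5%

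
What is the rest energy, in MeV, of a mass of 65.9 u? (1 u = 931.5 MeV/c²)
E = mc² = 61390 MeV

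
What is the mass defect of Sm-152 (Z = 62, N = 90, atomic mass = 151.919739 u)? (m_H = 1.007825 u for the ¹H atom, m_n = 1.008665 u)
Δm = Z·m_H + N·m_n − M = 1.345 u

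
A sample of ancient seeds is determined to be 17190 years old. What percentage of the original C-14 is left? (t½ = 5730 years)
N/N₀ = (1/2)^(t/t½) = 0.125 = 12.5%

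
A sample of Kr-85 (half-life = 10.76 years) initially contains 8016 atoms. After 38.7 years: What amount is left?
N = N₀(1/2)^(t/t½) = 662.6 atoms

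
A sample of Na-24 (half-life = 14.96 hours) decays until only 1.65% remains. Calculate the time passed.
t = t½ × log₂(N₀/N) = 88.58 hours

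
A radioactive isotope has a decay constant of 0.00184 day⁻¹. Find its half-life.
t½ = ln(2)/λ = 376.7 days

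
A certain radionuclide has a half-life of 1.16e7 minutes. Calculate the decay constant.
λ = ln(2)/t½ = 5.975e-8 minute⁻¹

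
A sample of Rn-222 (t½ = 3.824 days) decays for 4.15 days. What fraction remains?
N/N₀ = (1/2)^(t/t½) = 0.4713 = 47.1%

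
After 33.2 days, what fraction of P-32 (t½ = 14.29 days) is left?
N/N₀ = (1/2)^(t/t½) = 0.1998 = 20%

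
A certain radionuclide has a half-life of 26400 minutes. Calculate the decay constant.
λ = ln(2)/t½ = 2.626e-5 minute⁻¹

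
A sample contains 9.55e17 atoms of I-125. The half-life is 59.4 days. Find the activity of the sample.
A = λN = 1.114e16 decays/day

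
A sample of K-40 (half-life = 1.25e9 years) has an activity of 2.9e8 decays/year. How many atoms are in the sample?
N = A/λ = 5.23e17 atoms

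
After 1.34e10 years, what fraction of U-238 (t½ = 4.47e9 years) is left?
N/N₀ = (1/2)^(t/t½) = 0.1252 = 12.5%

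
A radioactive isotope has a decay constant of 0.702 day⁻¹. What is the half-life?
t½ = ln(2)/λ = 0.9874 days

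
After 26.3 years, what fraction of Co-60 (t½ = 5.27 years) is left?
N/N₀ = (1/2)^(t/t½) = 0.03146 = 3.15%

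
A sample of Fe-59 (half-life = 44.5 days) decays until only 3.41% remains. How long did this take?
t = t½ × log₂(N₀/N) = 216.9 days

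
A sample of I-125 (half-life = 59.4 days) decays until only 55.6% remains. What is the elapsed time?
t = t½ × log₂(N₀/N) = 50.3 days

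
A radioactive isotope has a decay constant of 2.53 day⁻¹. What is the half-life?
t½ = ln(2)/λ = 0.274 days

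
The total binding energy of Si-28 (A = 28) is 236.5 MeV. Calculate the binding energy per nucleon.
B.E./A = 236.5/28 = 8.446 MeV/nucleon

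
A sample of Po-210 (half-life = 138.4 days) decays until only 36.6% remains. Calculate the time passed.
t = t½ × log₂(N₀/N) = 200.7 days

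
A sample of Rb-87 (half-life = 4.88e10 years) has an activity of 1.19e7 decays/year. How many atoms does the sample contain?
N = A/λ = 8.378e17 atoms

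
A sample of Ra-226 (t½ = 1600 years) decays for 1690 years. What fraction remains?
N/N₀ = (1/2)^(t/t½) = 0.4809 = 48.1%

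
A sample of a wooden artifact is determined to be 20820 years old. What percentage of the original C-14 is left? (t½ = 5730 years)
N/N₀ = (1/2)^(t/t½) = 0.08058 = 8.06%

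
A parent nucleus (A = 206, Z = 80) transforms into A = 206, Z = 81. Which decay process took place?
ΔA = 0, ΔZ = +1 ⇒ beta-minus decay (β⁻)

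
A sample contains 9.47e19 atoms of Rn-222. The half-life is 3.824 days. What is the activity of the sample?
A = λN = 1.717e19 decays/day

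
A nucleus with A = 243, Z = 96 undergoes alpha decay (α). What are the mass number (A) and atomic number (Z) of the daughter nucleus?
Daughter: A = 239, Z = 94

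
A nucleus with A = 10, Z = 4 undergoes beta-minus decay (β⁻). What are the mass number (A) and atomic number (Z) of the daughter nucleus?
Daughter: A = 10, Z = 5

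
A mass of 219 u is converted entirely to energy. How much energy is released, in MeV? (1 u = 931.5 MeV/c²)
E = mc² = 2.04e5 MeV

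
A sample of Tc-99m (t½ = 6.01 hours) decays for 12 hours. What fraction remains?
N/N₀ = (1/2)^(t/t½) = 0.2506 = 25.1%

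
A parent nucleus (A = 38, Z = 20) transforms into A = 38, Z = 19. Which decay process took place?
ΔA = 0, ΔZ = -1 ⇒ beta-plus decay (β⁺) or electron capture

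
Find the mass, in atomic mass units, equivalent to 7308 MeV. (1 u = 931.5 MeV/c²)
m = E/c² = 7.845 u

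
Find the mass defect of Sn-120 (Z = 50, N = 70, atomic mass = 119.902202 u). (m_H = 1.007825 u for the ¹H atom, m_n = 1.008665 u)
Δm = Z·m_H + N·m_n − M = 1.096 u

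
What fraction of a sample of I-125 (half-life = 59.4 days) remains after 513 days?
N/N₀ = (1/2)^(t/t½) = 0.002513 = 0.251%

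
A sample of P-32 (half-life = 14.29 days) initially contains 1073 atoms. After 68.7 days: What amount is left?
N = N₀(1/2)^(t/t½) = 38.32 atoms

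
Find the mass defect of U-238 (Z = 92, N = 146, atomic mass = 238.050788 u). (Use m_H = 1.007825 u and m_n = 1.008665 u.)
Δm = Z·m_H + N·m_n − M = 1.934 u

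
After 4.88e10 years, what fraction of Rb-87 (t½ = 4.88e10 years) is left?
N/N₀ = (1/2)^(t/t½) = 0.5 = 50%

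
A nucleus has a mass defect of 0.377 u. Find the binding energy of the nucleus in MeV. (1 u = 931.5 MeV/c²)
B.E. = Δm × 931.5 = 351.2 MeV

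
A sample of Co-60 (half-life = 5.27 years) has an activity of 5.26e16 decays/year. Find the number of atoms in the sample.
N = A/λ = 3.999e17 atoms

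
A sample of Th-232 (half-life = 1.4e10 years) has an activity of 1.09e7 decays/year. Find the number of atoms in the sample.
N = A/λ = 2.202e17 atoms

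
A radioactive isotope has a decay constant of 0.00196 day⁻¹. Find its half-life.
t½ = ln(2)/λ = 353.6 days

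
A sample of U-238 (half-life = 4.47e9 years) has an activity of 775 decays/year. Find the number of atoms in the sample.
N = A/λ = 4.998e12 atoms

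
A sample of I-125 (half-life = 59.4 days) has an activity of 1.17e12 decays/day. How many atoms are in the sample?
N = A/λ = 1.003e14 atoms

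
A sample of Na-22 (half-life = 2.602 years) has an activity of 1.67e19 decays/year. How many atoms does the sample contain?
N = A/λ = 6.269e19 atoms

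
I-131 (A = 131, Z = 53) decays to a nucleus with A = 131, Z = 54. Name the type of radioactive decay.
ΔA = 0, ΔZ = +1 ⇒ beta-minus decay (β⁻)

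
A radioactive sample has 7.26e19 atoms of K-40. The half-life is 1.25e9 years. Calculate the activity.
A = λN = 4.026e10 decays/year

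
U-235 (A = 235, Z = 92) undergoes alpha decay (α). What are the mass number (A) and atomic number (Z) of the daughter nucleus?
Daughter: A = 231, Z = 90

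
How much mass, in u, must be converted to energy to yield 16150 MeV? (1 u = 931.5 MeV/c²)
m = E/c² = 17.34 u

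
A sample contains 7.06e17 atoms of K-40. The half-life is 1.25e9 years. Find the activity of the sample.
A = λN = 3.915e8 decays/year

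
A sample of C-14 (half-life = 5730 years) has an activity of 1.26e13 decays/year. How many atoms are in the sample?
N = A/λ = 1.042e17 atoms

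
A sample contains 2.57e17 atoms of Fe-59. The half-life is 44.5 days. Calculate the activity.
A = λN = 4.003e15 decays/day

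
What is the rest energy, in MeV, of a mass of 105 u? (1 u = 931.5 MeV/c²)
E = mc² = 97810 MeV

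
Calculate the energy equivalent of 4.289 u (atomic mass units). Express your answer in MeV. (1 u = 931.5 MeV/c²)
E = mc² = 3995 MeV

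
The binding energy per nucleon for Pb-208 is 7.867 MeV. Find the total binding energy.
B.E. = 7.867 × 208 = 1636 MeV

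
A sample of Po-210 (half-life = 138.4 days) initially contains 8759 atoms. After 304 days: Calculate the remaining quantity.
N = N₀(1/2)^(t/t½) = 1911 atoms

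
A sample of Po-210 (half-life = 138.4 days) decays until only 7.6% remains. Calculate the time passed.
t = t½ × log₂(N₀/N) = 514.6 days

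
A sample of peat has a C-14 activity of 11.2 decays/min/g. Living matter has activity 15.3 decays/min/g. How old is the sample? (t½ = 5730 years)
Age = t½ × log₂(A₀/A) = 2579 years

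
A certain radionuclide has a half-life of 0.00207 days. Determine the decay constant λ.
λ = ln(2)/t½ = 334.9 day⁻¹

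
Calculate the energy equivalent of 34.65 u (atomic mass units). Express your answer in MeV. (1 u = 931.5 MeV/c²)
E = mc² = 32280 MeV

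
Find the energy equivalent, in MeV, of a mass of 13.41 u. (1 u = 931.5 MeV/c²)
E = mc² = 12490 MeV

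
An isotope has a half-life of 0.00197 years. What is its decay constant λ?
λ = ln(2)/t½ = 351.9 year⁻¹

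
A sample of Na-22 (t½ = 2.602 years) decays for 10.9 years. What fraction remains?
N/N₀ = (1/2)^(t/t½) = 0.05482 = 5.48%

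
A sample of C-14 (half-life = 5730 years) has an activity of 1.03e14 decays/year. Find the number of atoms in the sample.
N = A/λ = 8.515e17 atoms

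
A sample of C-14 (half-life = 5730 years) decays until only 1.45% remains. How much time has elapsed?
t = t½ × log₂(N₀/N) = 35000 years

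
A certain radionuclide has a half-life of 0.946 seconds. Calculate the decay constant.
λ = ln(2)/t½ = 0.7327 second⁻¹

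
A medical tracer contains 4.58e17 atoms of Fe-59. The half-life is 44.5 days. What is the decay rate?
A = λN = 7.134e15 decays/day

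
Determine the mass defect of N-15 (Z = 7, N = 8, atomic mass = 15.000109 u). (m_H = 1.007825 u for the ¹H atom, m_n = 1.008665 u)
Δm = Z·m_H + N·m_n − M = 0.124 u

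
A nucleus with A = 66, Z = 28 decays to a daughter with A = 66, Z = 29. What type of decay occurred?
ΔA = 0, ΔZ = +1 ⇒ beta-minus decay (β⁻)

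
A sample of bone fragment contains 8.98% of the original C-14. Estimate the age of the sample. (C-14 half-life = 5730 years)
Age = t½ × log₂(1/ratio) = 19920 years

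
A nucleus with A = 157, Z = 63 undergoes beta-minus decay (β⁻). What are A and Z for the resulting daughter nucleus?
Daughter: A = 157, Z = 64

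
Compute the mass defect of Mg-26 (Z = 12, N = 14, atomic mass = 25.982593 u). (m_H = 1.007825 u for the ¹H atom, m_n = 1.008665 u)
Δm = Z·m_H + N·m_n − M = 0.2326 u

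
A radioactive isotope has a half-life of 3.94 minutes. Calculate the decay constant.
λ = ln(2)/t½ = 0.1759 minute⁻¹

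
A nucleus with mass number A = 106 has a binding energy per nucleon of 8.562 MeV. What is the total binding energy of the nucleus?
B.E. = 8.562 × 106 = 907.6 MeV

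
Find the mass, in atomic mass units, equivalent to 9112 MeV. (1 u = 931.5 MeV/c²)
m = E/c² = 9.782 u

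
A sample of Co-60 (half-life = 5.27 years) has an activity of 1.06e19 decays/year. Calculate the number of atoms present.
N = A/λ = 8.059e19 atoms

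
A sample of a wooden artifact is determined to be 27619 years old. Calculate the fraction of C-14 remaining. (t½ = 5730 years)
N/N₀ = (1/2)^(t/t½) = 0.0354 = 3.54%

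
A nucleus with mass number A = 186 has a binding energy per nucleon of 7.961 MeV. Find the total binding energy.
B.E. = 7.961 × 186 = 1481 MeV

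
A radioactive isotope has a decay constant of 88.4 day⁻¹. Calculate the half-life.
t½ = ln(2)/λ = 0.007841 days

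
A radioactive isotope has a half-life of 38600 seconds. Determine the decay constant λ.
λ = ln(2)/t½ = 1.796e-5 second⁻¹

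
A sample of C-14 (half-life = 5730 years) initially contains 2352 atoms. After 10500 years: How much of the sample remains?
N = N₀(1/2)^(t/t½) = 660.4 atoms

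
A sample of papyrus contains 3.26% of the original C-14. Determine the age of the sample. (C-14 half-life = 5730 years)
Age = t½ × log₂(1/ratio) = 28300 years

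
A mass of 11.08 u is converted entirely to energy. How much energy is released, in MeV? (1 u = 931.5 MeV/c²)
E = mc² = 10320 MeV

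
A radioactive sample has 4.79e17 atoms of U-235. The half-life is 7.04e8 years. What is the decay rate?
A = λN = 4.716e8 decays/year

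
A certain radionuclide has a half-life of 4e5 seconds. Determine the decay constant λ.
λ = ln(2)/t½ = 1.733e-6 second⁻¹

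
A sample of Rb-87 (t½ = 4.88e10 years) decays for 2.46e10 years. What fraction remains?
N/N₀ = (1/2)^(t/t½) = 0.7051 = 70.5%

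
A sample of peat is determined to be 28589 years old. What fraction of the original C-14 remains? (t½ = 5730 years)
N/N₀ = (1/2)^(t/t½) = 0.03148 = 3.15%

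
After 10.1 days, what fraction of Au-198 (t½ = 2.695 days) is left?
N/N₀ = (1/2)^(t/t½) = 0.07445 = 7.44%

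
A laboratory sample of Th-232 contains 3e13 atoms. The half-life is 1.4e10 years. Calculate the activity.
A = λN = 1485 decays/year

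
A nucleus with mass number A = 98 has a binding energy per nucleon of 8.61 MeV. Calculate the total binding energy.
B.E. = 8.61 × 98 = 843.8 MeV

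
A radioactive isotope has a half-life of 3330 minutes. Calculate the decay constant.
λ = ln(2)/t½ = 2.082e-4 minute⁻¹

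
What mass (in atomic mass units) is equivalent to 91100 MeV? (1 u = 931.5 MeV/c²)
m = E/c² = 97.8 u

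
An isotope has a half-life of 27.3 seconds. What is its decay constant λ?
λ = ln(2)/t½ = 0.02539 second⁻¹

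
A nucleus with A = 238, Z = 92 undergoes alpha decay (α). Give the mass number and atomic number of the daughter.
Daughter: A = 234, Z = 90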